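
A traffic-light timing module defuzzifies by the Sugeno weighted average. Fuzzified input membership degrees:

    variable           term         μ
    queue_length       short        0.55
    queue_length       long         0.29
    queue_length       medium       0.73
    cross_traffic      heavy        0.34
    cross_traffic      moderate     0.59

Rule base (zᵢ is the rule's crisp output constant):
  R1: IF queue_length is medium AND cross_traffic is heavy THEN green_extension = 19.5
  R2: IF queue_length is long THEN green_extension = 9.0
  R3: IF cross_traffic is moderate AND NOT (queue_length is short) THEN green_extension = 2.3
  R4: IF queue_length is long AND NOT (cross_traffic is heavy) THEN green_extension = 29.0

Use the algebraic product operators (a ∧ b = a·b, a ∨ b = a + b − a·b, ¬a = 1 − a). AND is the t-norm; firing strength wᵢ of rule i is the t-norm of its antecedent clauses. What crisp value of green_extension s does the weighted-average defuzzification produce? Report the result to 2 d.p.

13.68

R1 (z=19.5): medium=0.73, heavy=0.34; AND[a·b] → w = 0.2482
R2 (z=9.0): long=0.29 → w = 0.2900
R3 (z=2.3): moderate=0.59, ¬short=1−0.55=0.45; AND[a·b] → w = 0.2655
R4 (z=29.0): long=0.29, ¬heavy=1−0.34=0.66; AND[a·b] → w = 0.1914
Weighted average = (0.2482·19.5 + 0.2900·9.0 + 0.2655·2.3 + 0.1914·29.0) / (0.2482 + 0.2900 + 0.2655 + 0.1914)
  = 13.6111 / 0.9951 = 13.68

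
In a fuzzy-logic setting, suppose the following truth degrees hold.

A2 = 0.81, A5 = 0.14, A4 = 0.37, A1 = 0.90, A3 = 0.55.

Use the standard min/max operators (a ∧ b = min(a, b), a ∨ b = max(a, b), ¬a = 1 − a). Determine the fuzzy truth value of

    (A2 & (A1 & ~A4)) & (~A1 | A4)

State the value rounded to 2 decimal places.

~A4 = 1 − 0.37 = 0.63
A1 & ~A4 = min(a, b) on (0.90, 0.63) = 0.63
A2 & (A1 & ~A4) = min(a, b) on (0.81, 0.63) = 0.63
~A1 = 1 − 0.90 = 0.10
~A1 | A4 = max(a, b) on (0.10, 0.37) = 0.37
(A2 & (A1 & ~A4)) & (~A1 | A4) = min(a, b) on (0.63, 0.37) = 0.37

0.37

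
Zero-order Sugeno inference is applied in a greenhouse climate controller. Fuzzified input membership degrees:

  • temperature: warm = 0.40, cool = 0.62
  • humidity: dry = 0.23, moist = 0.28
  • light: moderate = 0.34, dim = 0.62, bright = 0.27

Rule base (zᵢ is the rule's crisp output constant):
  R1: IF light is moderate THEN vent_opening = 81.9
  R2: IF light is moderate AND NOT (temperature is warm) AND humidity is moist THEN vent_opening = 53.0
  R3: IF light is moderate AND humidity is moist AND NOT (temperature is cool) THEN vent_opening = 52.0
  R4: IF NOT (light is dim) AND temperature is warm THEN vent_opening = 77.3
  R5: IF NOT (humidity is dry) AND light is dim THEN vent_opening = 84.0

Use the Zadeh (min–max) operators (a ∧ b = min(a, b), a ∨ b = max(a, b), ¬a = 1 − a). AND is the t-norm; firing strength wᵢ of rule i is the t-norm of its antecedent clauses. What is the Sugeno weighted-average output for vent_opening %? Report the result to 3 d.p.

73.000

R1 (z=81.9): moderate=0.34 → w = 0.34
R2 (z=53.0): moderate=0.34, ¬warm=1−0.40=0.60, moist=0.28; AND[min(a, b)] → w = 0.28
R3 (z=52.0): moderate=0.34, moist=0.28, ¬cool=1−0.62=0.38; AND[min(a, b)] → w = 0.28
R4 (z=77.3): ¬dim=1−0.62=0.38, warm=0.40; AND[min(a, b)] → w = 0.38
R5 (z=84.0): ¬dry=1−0.23=0.77, dim=0.62; AND[min(a, b)] → w = 0.62
Weighted average = (0.34·81.9 + 0.28·53.0 + 0.28·52.0 + 0.38·77.3 + 0.62·84.0) / (0.34 + 0.28 + 0.28 + 0.38 + 0.62)
  = 138.7000 / 1.9000 = 73.000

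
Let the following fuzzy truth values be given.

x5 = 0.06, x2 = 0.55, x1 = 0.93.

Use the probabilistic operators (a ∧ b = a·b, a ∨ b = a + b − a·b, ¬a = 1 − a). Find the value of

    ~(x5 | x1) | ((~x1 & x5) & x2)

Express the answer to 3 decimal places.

x5 | x1 = a + b − a·b on (0.0600, 0.9300) = 0.9342
~(x5 | x1) = 1 − 0.9342 = 0.0658
~x1 = 1 − 0.9300 = 0.0700
~x1 & x5 = a·b on (0.0700, 0.0600) = 0.0042
(~x1 & x5) & x2 = a·b on (0.0042, 0.5500) = 0.0023
~(x5 | x1) | ((~x1 & x5) & x2) = a + b − a·b on (0.0658, 0.0023) = 0.0680

0.068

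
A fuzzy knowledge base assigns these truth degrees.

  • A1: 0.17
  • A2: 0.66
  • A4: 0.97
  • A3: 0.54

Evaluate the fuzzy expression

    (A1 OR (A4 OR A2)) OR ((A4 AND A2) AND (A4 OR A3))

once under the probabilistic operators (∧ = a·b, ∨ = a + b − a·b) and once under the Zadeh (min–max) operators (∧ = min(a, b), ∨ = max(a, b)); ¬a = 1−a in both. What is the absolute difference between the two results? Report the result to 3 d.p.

0.027

Under probabilistic:
  A4 OR A2 = a + b − a·b on (0.9700, 0.6600) = 0.9898
  A1 OR (A4 OR A2) = a + b − a·b on (0.1700, 0.9898) = 0.9915
  A4 AND A2 = a·b on (0.9700, 0.6600) = 0.6402
  A4 OR A3 = a + b − a·b on (0.9700, 0.5400) = 0.9862
  (A4 AND A2) AND (A4 OR A3) = a·b on (0.6402, 0.9862) = 0.6314
  (A1 OR (A4 OR A2)) OR ((A4 AND A2) AND (A4 OR A3)) = a + b − a·b on (0.9915, 0.6314) = 0.9969
  → value = 0.9969
Under Zadeh (min–max):
  A4 OR A2 = max(a, b) on (0.97, 0.66) = 0.97
  A1 OR (A4 OR A2) = max(a, b) on (0.17, 0.97) = 0.97
  A4 AND A2 = min(a, b) on (0.97, 0.66) = 0.66
  A4 OR A3 = max(a, b) on (0.97, 0.54) = 0.97
  (A4 AND A2) AND (A4 OR A3) = min(a, b) on (0.66, 0.97) = 0.66
  (A1 OR (A4 OR A2)) OR ((A4 AND A2) AND (A4 OR A3)) = max(a, b) on (0.97, 0.66) = 0.97
  → value = 0.9700
|0.9969 − 0.9700| = 0.027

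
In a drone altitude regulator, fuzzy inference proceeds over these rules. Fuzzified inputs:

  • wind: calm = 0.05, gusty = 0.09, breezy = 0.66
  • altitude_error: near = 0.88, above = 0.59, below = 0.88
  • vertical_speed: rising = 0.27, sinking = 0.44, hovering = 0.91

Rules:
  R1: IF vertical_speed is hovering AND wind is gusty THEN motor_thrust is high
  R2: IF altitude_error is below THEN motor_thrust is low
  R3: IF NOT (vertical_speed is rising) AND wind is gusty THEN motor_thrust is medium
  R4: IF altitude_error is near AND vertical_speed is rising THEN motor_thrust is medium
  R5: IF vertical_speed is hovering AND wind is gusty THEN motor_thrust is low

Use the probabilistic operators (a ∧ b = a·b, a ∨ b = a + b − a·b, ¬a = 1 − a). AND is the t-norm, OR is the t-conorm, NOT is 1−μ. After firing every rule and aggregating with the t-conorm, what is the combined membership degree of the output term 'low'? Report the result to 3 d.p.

R1: hovering=0.91, gusty=0.09; AND[a·b] → w = 0.0819
R2: below=0.88 → w = 0.8800
R3: ¬rising=1−0.27=0.73, gusty=0.09; AND[a·b] → w = 0.0657
R4: near=0.88, rising=0.27; AND[a·b] → w = 0.2376
R5: hovering=0.91, gusty=0.09; AND[a·b] → w = 0.0819
Rules with consequent 'low': {R2, R5} → strengths 0.8800, 0.0819
Aggregate via t-conorm [a + b − a·b]: 0.8898

0.890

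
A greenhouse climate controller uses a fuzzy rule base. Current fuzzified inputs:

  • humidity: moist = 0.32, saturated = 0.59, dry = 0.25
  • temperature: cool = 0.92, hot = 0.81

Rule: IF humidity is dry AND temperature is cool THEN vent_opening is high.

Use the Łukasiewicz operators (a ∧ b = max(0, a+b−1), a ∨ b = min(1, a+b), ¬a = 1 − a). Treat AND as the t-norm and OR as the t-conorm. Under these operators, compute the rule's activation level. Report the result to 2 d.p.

firing strength: dry=0.25, cool=0.92; AND[max(0, a+b−1)] → w = 0.17

0.17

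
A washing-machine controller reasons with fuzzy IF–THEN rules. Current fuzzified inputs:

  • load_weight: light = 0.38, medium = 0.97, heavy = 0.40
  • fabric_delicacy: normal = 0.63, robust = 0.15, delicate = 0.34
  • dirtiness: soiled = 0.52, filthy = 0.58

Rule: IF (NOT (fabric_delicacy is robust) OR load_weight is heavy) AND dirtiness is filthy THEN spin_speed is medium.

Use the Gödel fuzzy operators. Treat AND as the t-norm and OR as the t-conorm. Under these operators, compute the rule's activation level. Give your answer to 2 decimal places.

firing strength: (¬robust=1−0.15=0.85 OR heavy=0.40) = 0.85; AND[min(a, b)] with filthy=0.58 → w = 0.58

0.58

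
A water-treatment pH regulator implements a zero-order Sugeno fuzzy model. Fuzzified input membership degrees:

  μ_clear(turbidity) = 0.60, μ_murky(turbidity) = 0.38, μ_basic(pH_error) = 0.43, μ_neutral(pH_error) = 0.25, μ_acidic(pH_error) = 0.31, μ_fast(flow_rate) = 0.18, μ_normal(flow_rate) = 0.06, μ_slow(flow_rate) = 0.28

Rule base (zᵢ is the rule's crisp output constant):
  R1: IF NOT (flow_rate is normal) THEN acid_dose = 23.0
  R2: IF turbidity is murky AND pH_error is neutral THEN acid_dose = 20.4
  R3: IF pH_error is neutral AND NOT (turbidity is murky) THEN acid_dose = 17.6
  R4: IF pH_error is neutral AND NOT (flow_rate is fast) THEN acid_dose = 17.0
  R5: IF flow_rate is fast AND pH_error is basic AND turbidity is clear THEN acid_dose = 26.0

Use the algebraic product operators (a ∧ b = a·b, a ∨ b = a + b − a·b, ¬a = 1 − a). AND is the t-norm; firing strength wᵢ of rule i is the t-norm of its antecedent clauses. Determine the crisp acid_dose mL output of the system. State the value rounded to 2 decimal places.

R1 (z=23.0): ¬normal=1−0.06=0.94 → w = 0.9400
R2 (z=20.4): murky=0.38, neutral=0.25; AND[a·b] → w = 0.0950
R3 (z=17.6): neutral=0.25, ¬murky=1−0.38=0.62; AND[a·b] → w = 0.1550
R4 (z=17.0): neutral=0.25, ¬fast=1−0.18=0.82; AND[a·b] → w = 0.2050
R5 (z=26.0): fast=0.18, basic=0.43, clear=0.60; AND[a·b] → w = 0.0464
Weighted average = (0.9400·23.0 + 0.0950·20.4 + 0.1550·17.6 + 0.2050·17.0 + 0.0464·26.0) / (0.9400 + 0.0950 + 0.1550 + 0.2050 + 0.0464)
  = 30.9784 / 1.4414 = 21.49

21.49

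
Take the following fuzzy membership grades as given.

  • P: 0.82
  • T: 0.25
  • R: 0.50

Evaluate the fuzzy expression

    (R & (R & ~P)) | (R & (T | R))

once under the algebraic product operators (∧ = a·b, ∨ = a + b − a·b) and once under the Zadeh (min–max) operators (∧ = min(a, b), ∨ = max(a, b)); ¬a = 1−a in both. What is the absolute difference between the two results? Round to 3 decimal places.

0.157

Under algebraic product:
  ~P = 1 − 0.8200 = 0.1800
  R & ~P = a·b on (0.5000, 0.1800) = 0.0900
  R & (R & ~P) = a·b on (0.5000, 0.0900) = 0.0450
  T | R = a + b − a·b on (0.2500, 0.5000) = 0.6250
  R & (T | R) = a·b on (0.5000, 0.6250) = 0.3125
  (R & (R & ~P)) | (R & (T | R)) = a + b − a·b on (0.0450, 0.3125) = 0.3434
  → value = 0.3434
Under Zadeh (min–max):
  ~P = 1 − 0.82 = 0.18
  R & ~P = min(a, b) on (0.50, 0.18) = 0.18
  R & (R & ~P) = min(a, b) on (0.50, 0.18) = 0.18
  T | R = max(a, b) on (0.25, 0.50) = 0.50
  R & (T | R) = min(a, b) on (0.50, 0.50) = 0.50
  (R & (R & ~P)) | (R & (T | R)) = max(a, b) on (0.18, 0.50) = 0.50
  → value = 0.5000
|0.3434 − 0.5000| = 0.157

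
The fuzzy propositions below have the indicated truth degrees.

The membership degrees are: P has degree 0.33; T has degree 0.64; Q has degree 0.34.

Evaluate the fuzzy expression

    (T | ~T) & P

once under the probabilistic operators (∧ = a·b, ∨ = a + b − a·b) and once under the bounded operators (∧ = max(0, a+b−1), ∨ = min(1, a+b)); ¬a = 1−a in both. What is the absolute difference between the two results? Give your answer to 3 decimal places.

0.076

Under probabilistic:
  ~T = 1 − 0.6400 = 0.3600
  T | ~T = a + b − a·b on (0.6400, 0.3600) = 0.7696
  (T | ~T) & P = a·b on (0.7696, 0.3300) = 0.2540
  → value = 0.2540
Under bounded:
  ~T = 1 − 0.64 = 0.36
  T | ~T = min(1, a+b) on (0.64, 0.36) = 1.00
  (T | ~T) & P = max(0, a+b−1) on (1.00, 0.33) = 0.33
  → value = 0.3300
|0.2540 − 0.3300| = 0.076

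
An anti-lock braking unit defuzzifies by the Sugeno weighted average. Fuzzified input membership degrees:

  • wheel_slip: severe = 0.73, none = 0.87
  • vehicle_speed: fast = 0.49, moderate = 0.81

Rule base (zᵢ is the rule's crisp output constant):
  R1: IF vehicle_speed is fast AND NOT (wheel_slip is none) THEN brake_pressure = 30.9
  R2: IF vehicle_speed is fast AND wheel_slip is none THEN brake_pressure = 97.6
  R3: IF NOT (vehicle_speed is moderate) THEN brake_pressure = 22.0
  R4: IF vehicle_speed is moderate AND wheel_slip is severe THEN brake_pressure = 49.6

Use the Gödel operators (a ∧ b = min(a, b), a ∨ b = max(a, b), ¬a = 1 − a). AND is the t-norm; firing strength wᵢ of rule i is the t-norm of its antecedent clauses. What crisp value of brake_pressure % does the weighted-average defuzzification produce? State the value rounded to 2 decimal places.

59.89

R1 (z=30.9): fast=0.49, ¬none=1−0.87=0.13; AND[min(a, b)] → w = 0.13
R2 (z=97.6): fast=0.49, none=0.87; AND[min(a, b)] → w = 0.49
R3 (z=22.0): ¬moderate=1−0.81=0.19 → w = 0.19
R4 (z=49.6): moderate=0.81, severe=0.73; AND[min(a, b)] → w = 0.73
Weighted average = (0.13·30.9 + 0.49·97.6 + 0.19·22.0 + 0.73·49.6) / (0.13 + 0.49 + 0.19 + 0.73)
  = 92.2290 / 1.5400 = 59.89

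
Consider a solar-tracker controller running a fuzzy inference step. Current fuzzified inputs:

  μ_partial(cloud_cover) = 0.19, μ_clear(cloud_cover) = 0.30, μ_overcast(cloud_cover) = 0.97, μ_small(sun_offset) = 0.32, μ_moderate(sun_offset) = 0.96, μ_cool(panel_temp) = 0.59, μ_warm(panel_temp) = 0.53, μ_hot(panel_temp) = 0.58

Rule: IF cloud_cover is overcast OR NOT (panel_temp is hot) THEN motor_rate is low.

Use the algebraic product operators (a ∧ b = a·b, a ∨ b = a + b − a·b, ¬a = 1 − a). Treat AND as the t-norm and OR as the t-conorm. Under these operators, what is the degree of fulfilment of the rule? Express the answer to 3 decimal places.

0.983

firing strength: overcast=0.97, ¬hot=1−0.58=0.42; OR[a + b − a·b] → w = 0.9826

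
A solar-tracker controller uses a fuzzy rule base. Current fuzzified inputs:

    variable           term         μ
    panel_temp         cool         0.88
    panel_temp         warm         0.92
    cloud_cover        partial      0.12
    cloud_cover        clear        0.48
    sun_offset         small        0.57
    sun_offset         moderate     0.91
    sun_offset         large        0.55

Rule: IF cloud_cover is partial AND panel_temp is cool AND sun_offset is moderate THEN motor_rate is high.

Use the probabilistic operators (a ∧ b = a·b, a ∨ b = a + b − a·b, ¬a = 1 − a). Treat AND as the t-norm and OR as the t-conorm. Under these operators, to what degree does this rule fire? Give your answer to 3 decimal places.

firing strength: partial=0.12, cool=0.88, moderate=0.91; AND[a·b] → w = 0.0961

0.096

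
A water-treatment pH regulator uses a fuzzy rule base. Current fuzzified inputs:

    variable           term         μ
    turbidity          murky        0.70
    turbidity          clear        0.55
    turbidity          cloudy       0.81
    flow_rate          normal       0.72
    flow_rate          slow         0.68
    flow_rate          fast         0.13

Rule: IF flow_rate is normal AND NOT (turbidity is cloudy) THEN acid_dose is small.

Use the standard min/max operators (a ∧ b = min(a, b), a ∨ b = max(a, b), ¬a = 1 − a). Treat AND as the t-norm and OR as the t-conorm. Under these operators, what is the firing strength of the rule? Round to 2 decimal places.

firing strength: normal=0.72, ¬cloudy=1−0.81=0.19; AND[min(a, b)] → w = 0.19

0.19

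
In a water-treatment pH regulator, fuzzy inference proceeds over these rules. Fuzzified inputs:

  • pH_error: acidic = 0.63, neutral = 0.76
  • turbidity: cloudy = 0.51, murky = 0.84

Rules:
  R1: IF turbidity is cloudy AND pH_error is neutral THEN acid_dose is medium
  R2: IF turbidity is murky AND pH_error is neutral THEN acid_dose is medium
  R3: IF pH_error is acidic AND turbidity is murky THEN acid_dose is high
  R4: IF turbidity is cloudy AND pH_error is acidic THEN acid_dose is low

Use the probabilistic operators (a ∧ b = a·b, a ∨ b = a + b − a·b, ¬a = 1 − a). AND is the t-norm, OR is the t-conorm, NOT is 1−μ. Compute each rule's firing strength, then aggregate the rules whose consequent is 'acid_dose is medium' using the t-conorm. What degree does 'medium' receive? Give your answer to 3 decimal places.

R1: cloudy=0.51, neutral=0.76; AND[a·b] → w = 0.3876
R2: murky=0.84, neutral=0.76; AND[a·b] → w = 0.6384
R3: acidic=0.63, murky=0.84; AND[a·b] → w = 0.5292
R4: cloudy=0.51, acidic=0.63; AND[a·b] → w = 0.3213
Rules with consequent 'medium': {R1, R2} → strengths 0.3876, 0.6384
Aggregate via t-conorm [a + b − a·b]: 0.7786

0.779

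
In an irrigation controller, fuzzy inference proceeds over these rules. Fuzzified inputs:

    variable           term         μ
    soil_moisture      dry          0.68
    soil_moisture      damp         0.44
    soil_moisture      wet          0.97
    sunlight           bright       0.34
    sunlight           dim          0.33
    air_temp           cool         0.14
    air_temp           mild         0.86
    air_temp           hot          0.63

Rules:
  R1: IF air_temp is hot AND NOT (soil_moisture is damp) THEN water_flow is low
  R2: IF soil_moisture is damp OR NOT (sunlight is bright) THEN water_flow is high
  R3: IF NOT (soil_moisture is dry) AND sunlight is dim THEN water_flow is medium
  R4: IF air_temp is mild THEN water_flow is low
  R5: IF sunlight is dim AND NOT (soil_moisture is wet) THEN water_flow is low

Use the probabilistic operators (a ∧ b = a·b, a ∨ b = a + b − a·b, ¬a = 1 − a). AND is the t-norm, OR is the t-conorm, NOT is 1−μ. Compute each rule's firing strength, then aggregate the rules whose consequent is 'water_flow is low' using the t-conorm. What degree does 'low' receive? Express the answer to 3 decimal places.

0.910

R1: hot=0.63, ¬damp=1−0.44=0.56; AND[a·b] → w = 0.3528
R2: damp=0.44, ¬bright=1−0.34=0.66; OR[a + b − a·b] → w = 0.8096
R3: ¬dry=1−0.68=0.32, dim=0.33; AND[a·b] → w = 0.1056
R4: mild=0.86 → w = 0.8600
R5: dim=0.33, ¬wet=1−0.97=0.03; AND[a·b] → w = 0.0099
Rules with consequent 'low': {R1, R4, R5} → strengths 0.3528, 0.8600, 0.0099
Aggregate via t-conorm [a + b − a·b]: 0.9103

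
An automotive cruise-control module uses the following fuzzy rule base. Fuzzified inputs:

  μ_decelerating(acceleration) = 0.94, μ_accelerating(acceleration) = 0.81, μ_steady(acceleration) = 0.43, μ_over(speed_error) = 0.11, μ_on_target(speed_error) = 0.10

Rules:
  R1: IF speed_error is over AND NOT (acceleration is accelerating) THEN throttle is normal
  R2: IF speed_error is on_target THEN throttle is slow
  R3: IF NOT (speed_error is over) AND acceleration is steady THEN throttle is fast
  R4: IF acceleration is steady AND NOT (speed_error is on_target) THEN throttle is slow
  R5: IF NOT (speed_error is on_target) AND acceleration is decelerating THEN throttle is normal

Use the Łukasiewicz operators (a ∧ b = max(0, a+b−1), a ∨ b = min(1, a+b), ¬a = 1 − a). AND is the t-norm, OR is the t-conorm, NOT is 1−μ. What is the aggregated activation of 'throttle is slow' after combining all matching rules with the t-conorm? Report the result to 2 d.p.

R1: over=0.11, ¬accelerating=1−0.81=0.19; AND[max(0, a+b−1)] → w = 0.00
R2: on_target=0.10 → w = 0.10
R3: ¬over=1−0.11=0.89, steady=0.43; AND[max(0, a+b−1)] → w = 0.32
R4: steady=0.43, ¬on_target=1−0.10=0.90; AND[max(0, a+b−1)] → w = 0.33
R5: ¬on_target=1−0.10=0.90, decelerating=0.94; AND[max(0, a+b−1)] → w = 0.84
Rules with consequent 'slow': {R2, R4} → strengths 0.10, 0.33
Aggregate via t-conorm [min(1, a+b)]: 0.43

0.43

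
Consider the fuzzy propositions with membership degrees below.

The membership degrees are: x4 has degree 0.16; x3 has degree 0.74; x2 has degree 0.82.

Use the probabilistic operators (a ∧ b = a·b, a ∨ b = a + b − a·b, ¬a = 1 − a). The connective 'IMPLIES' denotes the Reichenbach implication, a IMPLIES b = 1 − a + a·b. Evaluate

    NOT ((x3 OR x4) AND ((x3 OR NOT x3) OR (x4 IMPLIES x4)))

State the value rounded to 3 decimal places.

0.239

x3 OR x4 = a + b − a·b on (0.7400, 0.1600) = 0.7816
NOT x3 = 1 − 0.7400 = 0.2600
x3 OR NOT x3 = a + b − a·b on (0.7400, 0.2600) = 0.8076
x4 IMPLIES x4  [Reichenbach: 1 − a + a·b] with a=0.1600, b=0.1600 → 0.8656
(x3 OR NOT x3) OR (x4 IMPLIES x4) = a + b − a·b on (0.8076, 0.8656) = 0.9741
(x3 OR x4) AND ((x3 OR NOT x3) OR (x4 IMPLIES x4)) = a·b on (0.7816, 0.9741) = 0.7614
NOT ((x3 OR x4) AND ((x3 OR NOT x3) OR (x4 IMPLIES x4))) = 1 − 0.7614 = 0.2386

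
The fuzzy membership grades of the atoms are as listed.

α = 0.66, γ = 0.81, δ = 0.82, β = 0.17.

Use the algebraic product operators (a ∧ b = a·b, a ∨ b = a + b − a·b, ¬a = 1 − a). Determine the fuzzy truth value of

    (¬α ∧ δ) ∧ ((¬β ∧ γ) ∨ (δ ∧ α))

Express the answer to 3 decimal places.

¬α = 1 − 0.6600 = 0.3400
¬α ∧ δ = a·b on (0.3400, 0.8200) = 0.2788
¬β = 1 − 0.1700 = 0.8300
¬β ∧ γ = a·b on (0.8300, 0.8100) = 0.6723
δ ∧ α = a·b on (0.8200, 0.6600) = 0.5412
(¬β ∧ γ) ∨ (δ ∧ α) = a + b − a·b on (0.6723, 0.5412) = 0.8497
(¬α ∧ δ) ∧ ((¬β ∧ γ) ∨ (δ ∧ α)) = a·b on (0.2788, 0.8497) = 0.2369

0.237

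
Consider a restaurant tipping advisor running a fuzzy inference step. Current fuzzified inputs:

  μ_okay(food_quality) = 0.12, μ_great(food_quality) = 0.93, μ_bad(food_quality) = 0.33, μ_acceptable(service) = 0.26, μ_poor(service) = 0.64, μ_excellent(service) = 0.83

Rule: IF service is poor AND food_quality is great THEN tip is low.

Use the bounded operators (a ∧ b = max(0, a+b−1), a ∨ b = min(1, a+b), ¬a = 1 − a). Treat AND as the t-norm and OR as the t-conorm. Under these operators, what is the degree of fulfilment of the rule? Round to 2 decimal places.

firing strength: poor=0.64, great=0.93; AND[max(0, a+b−1)] → w = 0.57

0.57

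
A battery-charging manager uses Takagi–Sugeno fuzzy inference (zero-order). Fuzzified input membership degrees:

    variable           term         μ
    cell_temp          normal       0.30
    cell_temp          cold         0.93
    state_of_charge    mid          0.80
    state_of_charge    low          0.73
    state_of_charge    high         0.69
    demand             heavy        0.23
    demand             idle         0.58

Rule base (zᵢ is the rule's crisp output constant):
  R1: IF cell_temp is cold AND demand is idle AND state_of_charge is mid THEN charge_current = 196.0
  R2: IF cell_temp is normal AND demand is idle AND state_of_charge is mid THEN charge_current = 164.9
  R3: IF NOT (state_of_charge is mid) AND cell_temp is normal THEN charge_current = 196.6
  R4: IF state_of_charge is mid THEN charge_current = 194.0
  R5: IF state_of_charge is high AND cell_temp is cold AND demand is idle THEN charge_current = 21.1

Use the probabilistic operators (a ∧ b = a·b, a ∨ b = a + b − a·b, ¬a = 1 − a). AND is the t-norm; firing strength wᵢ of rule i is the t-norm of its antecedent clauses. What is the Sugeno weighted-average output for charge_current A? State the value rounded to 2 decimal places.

R1 (z=196.0): cold=0.93, idle=0.58, mid=0.80; AND[a·b] → w = 0.4315
R2 (z=164.9): normal=0.30, idle=0.58, mid=0.80; AND[a·b] → w = 0.1392
R3 (z=196.6): ¬mid=1−0.80=0.20, normal=0.30; AND[a·b] → w = 0.0600
R4 (z=194.0): mid=0.80 → w = 0.8000
R5 (z=21.1): high=0.69, cold=0.93, idle=0.58; AND[a·b] → w = 0.3722
Weighted average = (0.4315·196.0 + 0.1392·164.9 + 0.0600·196.6 + 0.8000·194.0 + 0.3722·21.1) / (0.4315 + 0.1392 + 0.0600 + 0.8000 + 0.3722)
  = 282.3811 / 1.8029 = 156.63

156.63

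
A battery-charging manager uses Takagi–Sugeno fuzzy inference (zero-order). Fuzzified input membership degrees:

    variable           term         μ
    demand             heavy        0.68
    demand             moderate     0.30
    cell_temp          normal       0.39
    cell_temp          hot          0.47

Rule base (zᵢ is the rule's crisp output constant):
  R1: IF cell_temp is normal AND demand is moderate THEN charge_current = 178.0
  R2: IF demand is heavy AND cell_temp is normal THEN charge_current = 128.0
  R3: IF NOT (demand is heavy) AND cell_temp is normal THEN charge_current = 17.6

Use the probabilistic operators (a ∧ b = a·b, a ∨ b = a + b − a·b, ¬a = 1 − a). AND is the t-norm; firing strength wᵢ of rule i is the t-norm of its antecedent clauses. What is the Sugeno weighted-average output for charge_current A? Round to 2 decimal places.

112.36

R1 (z=178.0): normal=0.39, moderate=0.30; AND[a·b] → w = 0.1170
R2 (z=128.0): heavy=0.68, normal=0.39; AND[a·b] → w = 0.2652
R3 (z=17.6): ¬heavy=1−0.68=0.32, normal=0.39; AND[a·b] → w = 0.1248
Weighted average = (0.1170·178.0 + 0.2652·128.0 + 0.1248·17.6) / (0.1170 + 0.2652 + 0.1248)
  = 56.9681 / 0.5070 = 112.36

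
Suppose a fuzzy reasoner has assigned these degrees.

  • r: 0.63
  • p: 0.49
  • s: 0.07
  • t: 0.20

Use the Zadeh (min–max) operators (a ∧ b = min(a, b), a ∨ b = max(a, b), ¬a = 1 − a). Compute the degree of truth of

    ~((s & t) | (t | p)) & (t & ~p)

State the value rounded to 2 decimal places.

s & t = min(a, b) on (0.07, 0.20) = 0.07
t | p = max(a, b) on (0.20, 0.49) = 0.49
(s & t) | (t | p) = max(a, b) on (0.07, 0.49) = 0.49
~((s & t) | (t | p)) = 1 − 0.49 = 0.51
~p = 1 − 0.49 = 0.51
t & ~p = min(a, b) on (0.20, 0.51) = 0.20
~((s & t) | (t | p)) & (t & ~p) = min(a, b) on (0.51, 0.20) = 0.20

0.20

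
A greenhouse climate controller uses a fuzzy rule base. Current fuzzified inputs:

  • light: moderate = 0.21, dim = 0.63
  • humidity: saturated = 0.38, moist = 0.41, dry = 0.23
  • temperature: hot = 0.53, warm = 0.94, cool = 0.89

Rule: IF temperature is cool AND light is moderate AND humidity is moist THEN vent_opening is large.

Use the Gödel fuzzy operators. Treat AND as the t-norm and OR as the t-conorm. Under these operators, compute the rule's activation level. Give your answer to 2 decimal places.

0.21

firing strength: cool=0.89, moderate=0.21, moist=0.41; AND[min(a, b)] → w = 0.21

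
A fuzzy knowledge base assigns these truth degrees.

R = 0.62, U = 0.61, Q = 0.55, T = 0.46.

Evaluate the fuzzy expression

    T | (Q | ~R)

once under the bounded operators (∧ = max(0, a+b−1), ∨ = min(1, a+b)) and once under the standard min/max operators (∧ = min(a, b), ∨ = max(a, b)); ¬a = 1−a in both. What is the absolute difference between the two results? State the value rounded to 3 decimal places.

0.450

Under bounded:
  ~R = 1 − 0.62 = 0.38
  Q | ~R = min(1, a+b) on (0.55, 0.38) = 0.93
  T | (Q | ~R) = min(1, a+b) on (0.46, 0.93) = 1.00
  → value = 1.0000
Under standard min/max:
  ~R = 1 − 0.62 = 0.38
  Q | ~R = max(a, b) on (0.55, 0.38) = 0.55
  T | (Q | ~R) = max(a, b) on (0.46, 0.55) = 0.55
  → value = 0.5500
|1.0000 − 0.5500| = 0.450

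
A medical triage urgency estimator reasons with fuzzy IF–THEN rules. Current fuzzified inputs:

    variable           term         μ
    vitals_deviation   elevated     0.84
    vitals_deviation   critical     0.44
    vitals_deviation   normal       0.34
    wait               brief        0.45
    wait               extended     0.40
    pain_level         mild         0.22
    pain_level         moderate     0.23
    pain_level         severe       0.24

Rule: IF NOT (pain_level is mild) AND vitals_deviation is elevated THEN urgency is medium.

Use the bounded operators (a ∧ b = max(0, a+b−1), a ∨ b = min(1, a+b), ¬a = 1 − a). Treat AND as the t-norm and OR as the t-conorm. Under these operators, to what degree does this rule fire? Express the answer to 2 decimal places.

0.62

firing strength: ¬mild=1−0.22=0.78, elevated=0.84; AND[max(0, a+b−1)] → w = 0.62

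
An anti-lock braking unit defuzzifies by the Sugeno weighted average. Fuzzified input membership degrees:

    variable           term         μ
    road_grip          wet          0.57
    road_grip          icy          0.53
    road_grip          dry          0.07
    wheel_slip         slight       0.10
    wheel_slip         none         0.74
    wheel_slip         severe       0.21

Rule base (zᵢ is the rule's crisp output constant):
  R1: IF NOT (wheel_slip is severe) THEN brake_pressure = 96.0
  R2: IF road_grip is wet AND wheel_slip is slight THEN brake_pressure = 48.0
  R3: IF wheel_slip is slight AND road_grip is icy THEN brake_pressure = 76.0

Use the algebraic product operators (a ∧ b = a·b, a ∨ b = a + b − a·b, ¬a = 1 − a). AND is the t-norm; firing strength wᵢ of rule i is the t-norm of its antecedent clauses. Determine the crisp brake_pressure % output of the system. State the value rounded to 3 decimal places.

91.782

R1 (z=96.0): ¬severe=1−0.21=0.79 → w = 0.7900
R2 (z=48.0): wet=0.57, slight=0.10; AND[a·b] → w = 0.0570
R3 (z=76.0): slight=0.10, icy=0.53; AND[a·b] → w = 0.0530
Weighted average = (0.7900·96.0 + 0.0570·48.0 + 0.0530·76.0) / (0.7900 + 0.0570 + 0.0530)
  = 82.6040 / 0.9000 = 91.782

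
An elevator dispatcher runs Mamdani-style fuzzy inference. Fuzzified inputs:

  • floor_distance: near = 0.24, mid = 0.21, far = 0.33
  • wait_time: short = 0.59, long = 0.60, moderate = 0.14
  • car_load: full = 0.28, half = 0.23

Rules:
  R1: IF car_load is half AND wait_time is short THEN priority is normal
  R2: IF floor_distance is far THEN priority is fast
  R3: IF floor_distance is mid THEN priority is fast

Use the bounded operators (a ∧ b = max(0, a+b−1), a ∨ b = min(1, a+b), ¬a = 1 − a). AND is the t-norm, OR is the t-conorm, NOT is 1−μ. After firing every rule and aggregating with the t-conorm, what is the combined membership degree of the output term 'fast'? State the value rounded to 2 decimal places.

R1: half=0.23, short=0.59; AND[max(0, a+b−1)] → w = 0.00
R2: far=0.33 → w = 0.33
R3: mid=0.21 → w = 0.21
Rules with consequent 'fast': {R2, R3} → strengths 0.33, 0.21
Aggregate via t-conorm [min(1, a+b)]: 0.54

0.54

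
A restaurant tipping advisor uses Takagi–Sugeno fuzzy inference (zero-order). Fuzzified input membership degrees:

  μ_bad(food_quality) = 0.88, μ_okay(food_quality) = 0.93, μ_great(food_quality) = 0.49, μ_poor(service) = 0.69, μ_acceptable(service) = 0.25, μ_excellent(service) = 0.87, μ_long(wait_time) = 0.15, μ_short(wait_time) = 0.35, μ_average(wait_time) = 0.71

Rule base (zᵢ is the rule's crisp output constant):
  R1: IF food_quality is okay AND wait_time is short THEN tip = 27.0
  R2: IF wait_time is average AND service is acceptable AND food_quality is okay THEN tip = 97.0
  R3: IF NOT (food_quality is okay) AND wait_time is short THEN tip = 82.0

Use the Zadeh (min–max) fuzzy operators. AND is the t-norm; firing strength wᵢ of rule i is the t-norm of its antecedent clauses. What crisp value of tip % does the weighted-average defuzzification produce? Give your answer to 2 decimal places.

R1 (z=27.0): okay=0.93, short=0.35; AND[min(a, b)] → w = 0.35
R2 (z=97.0): average=0.71, acceptable=0.25, okay=0.93; AND[min(a, b)] → w = 0.25
R3 (z=82.0): ¬okay=1−0.93=0.07, short=0.35; AND[min(a, b)] → w = 0.07
Weighted average = (0.35·27.0 + 0.25·97.0 + 0.07·82.0) / (0.35 + 0.25 + 0.07)
  = 39.4400 / 0.6700 = 58.87

58.87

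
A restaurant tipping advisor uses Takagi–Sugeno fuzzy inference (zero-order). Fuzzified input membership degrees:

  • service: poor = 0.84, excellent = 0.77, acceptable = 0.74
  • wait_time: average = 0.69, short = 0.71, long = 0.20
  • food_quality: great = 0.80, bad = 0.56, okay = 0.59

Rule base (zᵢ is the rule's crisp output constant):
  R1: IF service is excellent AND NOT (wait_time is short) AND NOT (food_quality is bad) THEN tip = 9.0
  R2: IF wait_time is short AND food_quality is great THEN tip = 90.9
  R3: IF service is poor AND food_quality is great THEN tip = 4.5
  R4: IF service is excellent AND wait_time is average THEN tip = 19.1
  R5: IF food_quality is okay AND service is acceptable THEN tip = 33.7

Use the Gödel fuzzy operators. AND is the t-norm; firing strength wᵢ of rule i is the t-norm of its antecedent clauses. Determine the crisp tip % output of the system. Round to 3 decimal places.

33.705

R1 (z=9.0): excellent=0.77, ¬short=1−0.71=0.29, ¬bad=1−0.56=0.44; AND[min(a, b)] → w = 0.29
R2 (z=90.9): short=0.71, great=0.80; AND[min(a, b)] → w = 0.71
R3 (z=4.5): poor=0.84, great=0.80; AND[min(a, b)] → w = 0.80
R4 (z=19.1): excellent=0.77, average=0.69; AND[min(a, b)] → w = 0.69
R5 (z=33.7): okay=0.59, acceptable=0.74; AND[min(a, b)] → w = 0.59
Weighted average = (0.29·9.0 + 0.71·90.9 + 0.80·4.5 + 0.69·19.1 + 0.59·33.7) / (0.29 + 0.71 + 0.80 + 0.69 + 0.59)
  = 103.8110 / 3.0800 = 33.705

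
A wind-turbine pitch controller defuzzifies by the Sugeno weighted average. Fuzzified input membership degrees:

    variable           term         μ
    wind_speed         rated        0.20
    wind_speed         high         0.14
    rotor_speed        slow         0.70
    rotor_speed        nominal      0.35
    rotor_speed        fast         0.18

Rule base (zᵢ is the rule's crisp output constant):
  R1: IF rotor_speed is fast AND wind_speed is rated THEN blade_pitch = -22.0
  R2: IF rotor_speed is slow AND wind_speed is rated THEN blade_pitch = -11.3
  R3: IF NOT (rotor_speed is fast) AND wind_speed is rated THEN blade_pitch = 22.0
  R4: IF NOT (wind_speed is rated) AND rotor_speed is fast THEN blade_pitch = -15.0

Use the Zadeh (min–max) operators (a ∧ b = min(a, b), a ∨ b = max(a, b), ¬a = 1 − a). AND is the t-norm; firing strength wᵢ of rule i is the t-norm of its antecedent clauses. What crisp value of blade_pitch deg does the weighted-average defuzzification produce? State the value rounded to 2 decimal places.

-5.95

R1 (z=-22.0): fast=0.18, rated=0.20; AND[min(a, b)] → w = 0.18
R2 (z=-11.3): slow=0.70, rated=0.20; AND[min(a, b)] → w = 0.20
R3 (z=22.0): ¬fast=1−0.18=0.82, rated=0.20; AND[min(a, b)] → w = 0.20
R4 (z=-15.0): ¬rated=1−0.20=0.80, fast=0.18; AND[min(a, b)] → w = 0.18
Weighted average = (0.18·-22.0 + 0.20·-11.3 + 0.20·22.0 + 0.18·-15.0) / (0.18 + 0.20 + 0.20 + 0.18)
  = -4.5200 / 0.7600 = -5.95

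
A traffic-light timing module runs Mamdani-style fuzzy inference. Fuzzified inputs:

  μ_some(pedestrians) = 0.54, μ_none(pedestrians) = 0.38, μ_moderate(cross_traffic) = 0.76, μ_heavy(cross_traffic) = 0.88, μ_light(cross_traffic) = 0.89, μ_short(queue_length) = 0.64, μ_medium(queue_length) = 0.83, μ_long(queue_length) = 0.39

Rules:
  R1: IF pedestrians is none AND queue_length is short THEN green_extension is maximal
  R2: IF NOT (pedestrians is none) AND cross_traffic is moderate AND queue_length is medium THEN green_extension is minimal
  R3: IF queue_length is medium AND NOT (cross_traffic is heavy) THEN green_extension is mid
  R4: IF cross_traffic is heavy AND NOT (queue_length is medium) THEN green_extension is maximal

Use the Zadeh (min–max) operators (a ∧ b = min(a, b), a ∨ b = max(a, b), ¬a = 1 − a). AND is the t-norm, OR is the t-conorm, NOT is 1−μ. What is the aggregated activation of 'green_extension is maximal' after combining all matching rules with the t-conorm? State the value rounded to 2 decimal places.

R1: none=0.38, short=0.64; AND[min(a, b)] → w = 0.38
R2: ¬none=1−0.38=0.62, moderate=0.76, medium=0.83; AND[min(a, b)] → w = 0.62
R3: medium=0.83, ¬heavy=1−0.88=0.12; AND[min(a, b)] → w = 0.12
R4: heavy=0.88, ¬medium=1−0.83=0.17; AND[min(a, b)] → w = 0.17
Rules with consequent 'maximal': {R1, R4} → strengths 0.38, 0.17
Aggregate via t-conorm [max(a, b)]: 0.38

0.38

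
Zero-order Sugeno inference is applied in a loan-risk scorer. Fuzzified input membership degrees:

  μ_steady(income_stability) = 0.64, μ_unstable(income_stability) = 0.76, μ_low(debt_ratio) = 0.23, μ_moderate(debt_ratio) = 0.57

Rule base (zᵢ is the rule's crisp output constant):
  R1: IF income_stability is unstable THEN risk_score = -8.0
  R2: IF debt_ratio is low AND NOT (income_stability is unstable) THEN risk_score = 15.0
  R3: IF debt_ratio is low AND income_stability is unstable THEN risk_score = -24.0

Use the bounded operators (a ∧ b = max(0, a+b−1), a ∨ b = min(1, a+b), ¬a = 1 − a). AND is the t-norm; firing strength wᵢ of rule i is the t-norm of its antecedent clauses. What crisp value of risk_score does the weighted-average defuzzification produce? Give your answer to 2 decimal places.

-8.00

R1 (z=-8.0): unstable=0.76 → w = 0.76
R2 (z=15.0): low=0.23, ¬unstable=1−0.76=0.24; AND[max(0, a+b−1)] → w = 0.00
R3 (z=-24.0): low=0.23, unstable=0.76; AND[max(0, a+b−1)] → w = 0.00
Weighted average = (0.76·-8.0 + 0.00·15.0 + 0.00·-24.0) / (0.76 + 0.00 + 0.00)
  = -6.0800 / 0.7600 = -8.00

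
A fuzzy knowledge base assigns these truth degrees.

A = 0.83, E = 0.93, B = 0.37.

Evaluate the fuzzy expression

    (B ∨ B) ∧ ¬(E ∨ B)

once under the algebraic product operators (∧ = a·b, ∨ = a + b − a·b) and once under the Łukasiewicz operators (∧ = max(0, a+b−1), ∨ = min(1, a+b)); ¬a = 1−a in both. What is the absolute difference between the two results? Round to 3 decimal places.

Under algebraic product:
  B ∨ B = a + b − a·b on (0.3700, 0.3700) = 0.6031
  E ∨ B = a + b − a·b on (0.9300, 0.3700) = 0.9559
  ¬(E ∨ B) = 1 − 0.9559 = 0.0441
  (B ∨ B) ∧ ¬(E ∨ B) = a·b on (0.6031, 0.0441) = 0.0266
  → value = 0.0266
Under Łukasiewicz:
  B ∨ B = min(1, a+b) on (0.37, 0.37) = 0.74
  E ∨ B = min(1, a+b) on (0.93, 0.37) = 1.00
  ¬(E ∨ B) = 1 − 1.00 = 0.00
  (B ∨ B) ∧ ¬(E ∨ B) = max(0, a+b−1) on (0.74, 0.00) = 0.00
  → value = 0.0000
|0.0266 − 0.0000| = 0.027

0.027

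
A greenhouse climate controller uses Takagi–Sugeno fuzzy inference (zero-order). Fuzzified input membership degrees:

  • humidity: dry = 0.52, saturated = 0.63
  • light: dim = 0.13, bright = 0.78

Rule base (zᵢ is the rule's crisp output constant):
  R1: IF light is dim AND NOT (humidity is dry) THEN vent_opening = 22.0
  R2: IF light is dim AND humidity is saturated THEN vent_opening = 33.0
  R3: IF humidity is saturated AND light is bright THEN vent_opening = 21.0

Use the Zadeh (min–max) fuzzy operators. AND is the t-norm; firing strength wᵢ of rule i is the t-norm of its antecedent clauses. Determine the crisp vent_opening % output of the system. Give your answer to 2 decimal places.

22.90

R1 (z=22.0): dim=0.13, ¬dry=1−0.52=0.48; AND[min(a, b)] → w = 0.13
R2 (z=33.0): dim=0.13, saturated=0.63; AND[min(a, b)] → w = 0.13
R3 (z=21.0): saturated=0.63, bright=0.78; AND[min(a, b)] → w = 0.63
Weighted average = (0.13·22.0 + 0.13·33.0 + 0.63·21.0) / (0.13 + 0.13 + 0.63)
  = 20.3800 / 0.8900 = 22.90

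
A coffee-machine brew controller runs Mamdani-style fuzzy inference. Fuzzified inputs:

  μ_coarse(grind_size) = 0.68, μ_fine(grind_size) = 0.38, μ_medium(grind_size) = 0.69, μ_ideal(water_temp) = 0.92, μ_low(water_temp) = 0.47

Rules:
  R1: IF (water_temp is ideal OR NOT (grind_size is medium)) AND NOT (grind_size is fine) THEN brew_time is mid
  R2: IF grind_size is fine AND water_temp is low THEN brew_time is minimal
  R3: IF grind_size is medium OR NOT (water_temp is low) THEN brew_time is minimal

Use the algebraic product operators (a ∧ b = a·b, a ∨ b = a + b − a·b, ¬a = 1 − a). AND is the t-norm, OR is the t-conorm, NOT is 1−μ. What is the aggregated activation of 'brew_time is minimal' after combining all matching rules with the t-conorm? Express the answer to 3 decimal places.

R1: (ideal=0.92 OR ¬medium=1−0.69=0.31) = 0.9448; AND[a·b] with ¬fine=1−0.38=0.62 → w = 0.5858
R2: fine=0.38, low=0.47; AND[a·b] → w = 0.1786
R3: medium=0.69, ¬low=1−0.47=0.53; OR[a + b − a·b] → w = 0.8543
Rules with consequent 'minimal': {R2, R3} → strengths 0.1786, 0.8543
Aggregate via t-conorm [a + b − a·b]: 0.8803

0.880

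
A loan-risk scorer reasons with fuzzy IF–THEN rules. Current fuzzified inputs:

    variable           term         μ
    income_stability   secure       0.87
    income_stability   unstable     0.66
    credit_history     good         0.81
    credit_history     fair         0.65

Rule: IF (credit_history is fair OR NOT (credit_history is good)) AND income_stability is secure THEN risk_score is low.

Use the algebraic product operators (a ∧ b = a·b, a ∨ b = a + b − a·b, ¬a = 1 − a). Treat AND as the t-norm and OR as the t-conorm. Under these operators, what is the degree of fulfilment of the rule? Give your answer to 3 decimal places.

0.623

firing strength: (fair=0.65 OR ¬good=1−0.81=0.19) = 0.7165; AND[a·b] with secure=0.87 → w = 0.6234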